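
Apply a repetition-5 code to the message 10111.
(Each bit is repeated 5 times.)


Each bit -> 5 copies

1111100000111111111111111


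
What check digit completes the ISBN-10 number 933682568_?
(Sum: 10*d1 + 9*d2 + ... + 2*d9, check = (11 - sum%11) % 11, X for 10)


Weighted sum: 295
295 mod 11 = 9

Check digit: 2


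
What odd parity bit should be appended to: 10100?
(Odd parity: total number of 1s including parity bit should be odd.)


Number of 1s in data: 2
Parity bit: 1

1


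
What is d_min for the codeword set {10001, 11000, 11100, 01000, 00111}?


Comparing all pairs, minimum distance: 1
Can detect 0 errors, correct 0 errors

1


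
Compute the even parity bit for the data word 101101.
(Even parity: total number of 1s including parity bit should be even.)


Number of 1s in data: 4
Parity bit: 0

0


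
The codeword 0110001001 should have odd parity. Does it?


Number of 1s: 4

No, parity error (4 ones)


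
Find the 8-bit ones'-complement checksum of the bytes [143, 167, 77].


Sum = 387 mod 256 = 131
Complement = 124

124


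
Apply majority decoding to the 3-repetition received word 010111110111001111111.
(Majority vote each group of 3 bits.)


Groups: 010, 111, 110, 111, 001, 111, 111
Majority votes: 0111011

0111011


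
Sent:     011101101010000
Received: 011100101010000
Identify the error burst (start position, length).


XOR: 000001000000000

Burst at position 5, length 1


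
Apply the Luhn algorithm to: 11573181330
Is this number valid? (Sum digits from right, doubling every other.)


Luhn sum = 37
37 mod 10 = 7

Invalid (Luhn sum mod 10 = 7)


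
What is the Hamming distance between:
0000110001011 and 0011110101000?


XOR: 0011000100011
Count of 1s: 5

5


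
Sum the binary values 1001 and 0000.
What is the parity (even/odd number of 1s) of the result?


1001 = 9
0000 = 0
Sum = 9 = 1001
1s count = 2

even parity (2 ones in 1001)


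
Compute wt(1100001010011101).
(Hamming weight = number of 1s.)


Counting 1s in 1100001010011101

8


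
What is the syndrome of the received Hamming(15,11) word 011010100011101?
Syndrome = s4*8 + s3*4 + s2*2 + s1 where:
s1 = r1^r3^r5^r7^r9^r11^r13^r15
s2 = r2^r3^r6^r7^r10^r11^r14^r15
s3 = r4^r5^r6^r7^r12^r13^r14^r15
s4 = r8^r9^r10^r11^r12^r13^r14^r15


s1=0, s2=1, s3=1, s4=0

Syndrome = 6 (error at position 6)


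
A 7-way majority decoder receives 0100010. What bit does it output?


Ones: 2 out of 7
Threshold: 4

0 (2/7 voted 1)


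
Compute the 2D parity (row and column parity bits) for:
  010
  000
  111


Row parities: 101
Column parities: 101

Row P: 101, Col P: 101, Corner: 0


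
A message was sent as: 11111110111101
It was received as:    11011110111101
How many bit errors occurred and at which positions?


XOR: 00100000000000

1 error(s) at position(s): 2


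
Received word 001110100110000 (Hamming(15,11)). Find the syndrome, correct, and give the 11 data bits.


Syndrome = 4: error at position 4

Data: 11010110000 (corrected bit 4)


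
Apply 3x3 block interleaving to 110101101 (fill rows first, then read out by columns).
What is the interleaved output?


Matrix:
  110
  101
  101
Read columns: 111100011

111100011


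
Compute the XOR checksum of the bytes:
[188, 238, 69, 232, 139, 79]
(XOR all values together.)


XOR chain: 188 ^ 238 ^ 69 ^ 232 ^ 139 ^ 79 = 59

59


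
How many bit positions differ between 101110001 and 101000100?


XOR: 000110101
Count of 1s: 4

4


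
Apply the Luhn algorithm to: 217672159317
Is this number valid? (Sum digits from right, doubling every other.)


Luhn sum = 51
51 mod 10 = 1

Invalid (Luhn sum mod 10 = 1)


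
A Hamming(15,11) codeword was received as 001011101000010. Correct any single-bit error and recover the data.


Syndrome = 0: no error detected

Data: 11111000010 (no errors)


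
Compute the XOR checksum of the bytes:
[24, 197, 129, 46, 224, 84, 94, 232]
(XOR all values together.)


XOR chain: 24 ^ 197 ^ 129 ^ 46 ^ 224 ^ 84 ^ 94 ^ 232 = 112

112


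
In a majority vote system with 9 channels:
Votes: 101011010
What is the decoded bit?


Ones: 5 out of 9
Threshold: 5

1 (5/9 voted 1)


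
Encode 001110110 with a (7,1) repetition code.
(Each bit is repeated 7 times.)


Each bit -> 7 copies

000000000000001111111111111111111110000000111111111111110000000


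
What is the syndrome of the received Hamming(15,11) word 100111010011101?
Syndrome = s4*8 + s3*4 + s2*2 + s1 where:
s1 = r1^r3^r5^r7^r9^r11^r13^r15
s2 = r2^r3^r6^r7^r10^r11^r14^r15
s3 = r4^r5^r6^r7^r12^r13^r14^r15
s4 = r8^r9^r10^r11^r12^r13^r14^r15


s1=1, s2=1, s3=0, s4=1

Syndrome = 11 (error at position 11)


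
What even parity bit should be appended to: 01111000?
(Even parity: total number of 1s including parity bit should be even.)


Number of 1s in data: 4
Parity bit: 0

0


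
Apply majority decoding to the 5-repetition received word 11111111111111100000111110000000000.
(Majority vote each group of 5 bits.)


Groups: 11111, 11111, 11111, 00000, 11111, 00000, 00000
Majority votes: 1110100

1110100


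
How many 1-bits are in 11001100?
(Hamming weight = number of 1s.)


Counting 1s in 11001100

4


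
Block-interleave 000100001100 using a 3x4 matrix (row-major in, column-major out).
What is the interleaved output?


Matrix:
  0001
  0000
  1100
Read columns: 001001000100

001001000100


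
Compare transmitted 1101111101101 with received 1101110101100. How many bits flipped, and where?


XOR: 0000001000001

2 error(s) at position(s): 6, 12


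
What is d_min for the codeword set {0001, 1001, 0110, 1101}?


Comparing all pairs, minimum distance: 1
Can detect 0 errors, correct 0 errors

1


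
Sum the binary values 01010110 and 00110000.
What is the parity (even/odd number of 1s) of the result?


01010110 = 86
00110000 = 48
Sum = 134 = 10000110
1s count = 3

odd parity (3 ones in 10000110)


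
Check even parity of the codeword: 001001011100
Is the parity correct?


Number of 1s: 5

No, parity error (5 ones)


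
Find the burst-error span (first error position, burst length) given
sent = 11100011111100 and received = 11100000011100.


XOR: 00000011100000

Burst at position 6, length 3


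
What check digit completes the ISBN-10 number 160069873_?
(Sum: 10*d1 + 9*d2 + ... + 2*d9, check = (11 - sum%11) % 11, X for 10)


Weighted sum: 204
204 mod 11 = 6

Check digit: 5


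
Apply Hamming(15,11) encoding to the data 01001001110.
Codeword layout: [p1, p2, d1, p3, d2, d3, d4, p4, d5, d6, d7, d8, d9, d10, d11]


Parity bits: p1=1, p2=1, p3=0, p4=0

110010001001110


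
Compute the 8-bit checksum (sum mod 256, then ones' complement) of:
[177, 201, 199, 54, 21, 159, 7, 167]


Sum = 985 mod 256 = 217
Complement = 38

38


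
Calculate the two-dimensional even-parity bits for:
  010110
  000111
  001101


Row parities: 111
Column parities: 011100

Row P: 111, Col P: 011100, Corner: 1


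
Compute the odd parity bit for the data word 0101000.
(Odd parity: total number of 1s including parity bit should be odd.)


Number of 1s in data: 2
Parity bit: 1

1


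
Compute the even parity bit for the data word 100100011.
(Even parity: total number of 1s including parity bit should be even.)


Number of 1s in data: 4
Parity bit: 0

0


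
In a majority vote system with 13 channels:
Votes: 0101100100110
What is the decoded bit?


Ones: 6 out of 13
Threshold: 7

0 (6/13 voted 1)


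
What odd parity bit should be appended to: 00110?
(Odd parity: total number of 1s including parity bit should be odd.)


Number of 1s in data: 2
Parity bit: 1

1


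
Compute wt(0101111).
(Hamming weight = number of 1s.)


Counting 1s in 0101111

5


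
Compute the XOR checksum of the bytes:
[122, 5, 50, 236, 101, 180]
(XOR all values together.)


XOR chain: 122 ^ 5 ^ 50 ^ 236 ^ 101 ^ 180 = 112

112


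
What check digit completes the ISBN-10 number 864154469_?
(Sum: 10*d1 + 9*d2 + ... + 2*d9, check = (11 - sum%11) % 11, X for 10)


Weighted sum: 275
275 mod 11 = 0

Check digit: 0


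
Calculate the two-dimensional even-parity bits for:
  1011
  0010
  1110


Row parities: 111
Column parities: 0111

Row P: 111, Col P: 0111, Corner: 1


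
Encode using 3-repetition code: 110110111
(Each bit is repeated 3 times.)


Each bit -> 3 copies

111111000111111000111111111


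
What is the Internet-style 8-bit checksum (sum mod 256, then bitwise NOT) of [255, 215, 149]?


Sum = 619 mod 256 = 107
Complement = 148

148


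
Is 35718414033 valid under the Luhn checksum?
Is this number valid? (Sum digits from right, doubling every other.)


Luhn sum = 47
47 mod 10 = 7

Invalid (Luhn sum mod 10 = 7)


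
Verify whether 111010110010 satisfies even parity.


Number of 1s: 7

No, parity error (7 ones)


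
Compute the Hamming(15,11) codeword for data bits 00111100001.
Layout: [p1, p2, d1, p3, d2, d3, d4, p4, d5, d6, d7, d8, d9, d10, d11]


Parity bits: p1=1, p2=0, p3=1, p4=1

100101111100001


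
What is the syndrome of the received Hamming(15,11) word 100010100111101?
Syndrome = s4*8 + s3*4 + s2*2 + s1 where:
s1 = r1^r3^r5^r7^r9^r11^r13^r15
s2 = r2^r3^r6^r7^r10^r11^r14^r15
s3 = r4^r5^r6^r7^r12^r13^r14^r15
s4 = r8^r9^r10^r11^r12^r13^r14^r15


s1=0, s2=0, s3=1, s4=1

Syndrome = 12 (error at position 12)


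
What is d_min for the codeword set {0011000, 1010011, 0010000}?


Comparing all pairs, minimum distance: 1
Can detect 0 errors, correct 0 errors

1


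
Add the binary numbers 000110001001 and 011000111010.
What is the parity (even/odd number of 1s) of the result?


000110001001 = 393
011000111010 = 1594
Sum = 1987 = 11111000011
1s count = 7

odd parity (7 ones in 11111000011)


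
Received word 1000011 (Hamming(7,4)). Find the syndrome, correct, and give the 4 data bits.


Syndrome = 0: no error detected

Data: 0011 (no errors)


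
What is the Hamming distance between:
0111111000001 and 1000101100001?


XOR: 1111010100000
Count of 1s: 6

6


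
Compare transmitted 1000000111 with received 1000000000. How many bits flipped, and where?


XOR: 0000000111

3 error(s) at position(s): 7, 8, 9


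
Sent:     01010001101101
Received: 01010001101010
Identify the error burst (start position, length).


XOR: 00000000000111

Burst at position 11, length 3


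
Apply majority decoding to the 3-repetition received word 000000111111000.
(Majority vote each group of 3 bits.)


Groups: 000, 000, 111, 111, 000
Majority votes: 00110

00110


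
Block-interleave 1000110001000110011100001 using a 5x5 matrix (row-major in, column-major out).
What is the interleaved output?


Matrix:
  10001
  10001
  00011
  00111
  00001
Read columns: 1100000000000100011011111

1100000000000100011011111


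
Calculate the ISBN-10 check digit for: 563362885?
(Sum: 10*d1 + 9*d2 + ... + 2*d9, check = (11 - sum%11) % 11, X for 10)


Weighted sum: 261
261 mod 11 = 8

Check digit: 3


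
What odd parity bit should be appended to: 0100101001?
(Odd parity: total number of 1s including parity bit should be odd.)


Number of 1s in data: 4
Parity bit: 1

1


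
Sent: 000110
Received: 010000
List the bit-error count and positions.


XOR: 010110

3 error(s) at position(s): 1, 3, 4


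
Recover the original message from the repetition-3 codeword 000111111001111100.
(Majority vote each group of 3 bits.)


Groups: 000, 111, 111, 001, 111, 100
Majority votes: 011010

011010


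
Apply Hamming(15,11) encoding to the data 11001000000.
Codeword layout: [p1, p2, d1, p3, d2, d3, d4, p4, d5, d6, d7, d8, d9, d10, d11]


Parity bits: p1=1, p2=1, p3=1, p4=1

111110011000000


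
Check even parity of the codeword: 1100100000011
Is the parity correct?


Number of 1s: 5

No, parity error (5 ones)


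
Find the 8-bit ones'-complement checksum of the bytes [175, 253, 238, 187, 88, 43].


Sum = 984 mod 256 = 216
Complement = 39

39


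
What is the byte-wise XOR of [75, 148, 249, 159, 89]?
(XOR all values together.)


XOR chain: 75 ^ 148 ^ 249 ^ 159 ^ 89 = 224

224


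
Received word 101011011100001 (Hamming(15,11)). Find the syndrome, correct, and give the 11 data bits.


Syndrome = 5: error at position 5

Data: 10101100001 (corrected bit 5)


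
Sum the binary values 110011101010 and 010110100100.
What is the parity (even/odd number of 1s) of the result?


110011101010 = 3306
010110100100 = 1444
Sum = 4750 = 1001010001110
1s count = 6

even parity (6 ones in 1001010001110)


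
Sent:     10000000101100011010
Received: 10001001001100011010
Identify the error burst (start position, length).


XOR: 00001001100000000000

Burst at position 4, length 5


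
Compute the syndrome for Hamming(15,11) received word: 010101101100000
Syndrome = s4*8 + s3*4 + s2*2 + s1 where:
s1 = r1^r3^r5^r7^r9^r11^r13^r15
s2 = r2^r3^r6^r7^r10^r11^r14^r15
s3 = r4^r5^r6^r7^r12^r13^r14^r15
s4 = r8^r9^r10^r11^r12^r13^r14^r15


s1=0, s2=0, s3=1, s4=0

Syndrome = 4 (error at position 4)


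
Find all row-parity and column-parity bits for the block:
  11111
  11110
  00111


Row parities: 101
Column parities: 00110

Row P: 101, Col P: 00110, Corner: 0


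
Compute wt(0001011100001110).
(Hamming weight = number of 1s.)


Counting 1s in 0001011100001110

7


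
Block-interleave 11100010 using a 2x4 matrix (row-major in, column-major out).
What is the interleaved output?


Matrix:
  1110
  0010
Read columns: 10101100

10101100


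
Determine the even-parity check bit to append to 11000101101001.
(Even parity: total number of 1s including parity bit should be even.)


Number of 1s in data: 7
Parity bit: 1

1


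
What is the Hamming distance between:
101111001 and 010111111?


XOR: 111000110
Count of 1s: 5

5


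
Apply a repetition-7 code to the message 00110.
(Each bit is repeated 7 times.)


Each bit -> 7 copies

00000000000000111111111111110000000


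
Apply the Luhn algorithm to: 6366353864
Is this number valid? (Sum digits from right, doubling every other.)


Luhn sum = 47
47 mod 10 = 7

Invalid (Luhn sum mod 10 = 7)


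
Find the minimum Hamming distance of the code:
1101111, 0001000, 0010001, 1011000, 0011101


Comparing all pairs, minimum distance: 2
Can detect 1 errors, correct 0 errors

2


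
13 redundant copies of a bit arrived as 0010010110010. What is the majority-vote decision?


Ones: 5 out of 13
Threshold: 7

0 (5/13 voted 1)


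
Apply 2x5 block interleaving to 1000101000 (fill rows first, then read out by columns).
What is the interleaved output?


Matrix:
  10001
  01000
Read columns: 1001000010

1001000010


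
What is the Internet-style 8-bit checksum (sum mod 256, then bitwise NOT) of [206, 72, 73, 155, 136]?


Sum = 642 mod 256 = 130
Complement = 125

125


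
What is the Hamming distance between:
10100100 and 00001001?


XOR: 10101101
Count of 1s: 5

5


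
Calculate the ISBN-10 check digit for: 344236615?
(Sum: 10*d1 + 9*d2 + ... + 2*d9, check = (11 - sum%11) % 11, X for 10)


Weighted sum: 197
197 mod 11 = 10

Check digit: 1


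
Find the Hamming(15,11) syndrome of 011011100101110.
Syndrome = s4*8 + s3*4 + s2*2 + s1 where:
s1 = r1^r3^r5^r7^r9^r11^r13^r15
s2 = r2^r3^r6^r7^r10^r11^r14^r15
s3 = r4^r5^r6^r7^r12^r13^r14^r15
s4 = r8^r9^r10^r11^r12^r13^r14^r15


s1=0, s2=0, s3=0, s4=0

Syndrome = 0 (no error)


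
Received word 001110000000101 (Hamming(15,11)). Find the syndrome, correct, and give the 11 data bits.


Syndrome = 0: no error detected

Data: 11000000101 (no errors)


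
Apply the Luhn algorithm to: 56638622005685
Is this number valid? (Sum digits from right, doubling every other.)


Luhn sum = 51
51 mod 10 = 1

Invalid (Luhn sum mod 10 = 1)


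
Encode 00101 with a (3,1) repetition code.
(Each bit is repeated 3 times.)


Each bit -> 3 copies

000000111000111


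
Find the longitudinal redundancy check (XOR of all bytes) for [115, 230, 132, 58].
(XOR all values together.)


XOR chain: 115 ^ 230 ^ 132 ^ 58 = 43

43


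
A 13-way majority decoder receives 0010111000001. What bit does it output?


Ones: 5 out of 13
Threshold: 7

0 (5/13 voted 1)


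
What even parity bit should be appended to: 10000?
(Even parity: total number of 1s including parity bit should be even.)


Number of 1s in data: 1
Parity bit: 1

1


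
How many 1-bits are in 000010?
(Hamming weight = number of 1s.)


Counting 1s in 000010

1


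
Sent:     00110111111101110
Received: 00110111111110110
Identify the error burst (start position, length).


XOR: 00000000000011000

Burst at position 12, length 2


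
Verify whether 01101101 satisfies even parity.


Number of 1s: 5

No, parity error (5 ones)


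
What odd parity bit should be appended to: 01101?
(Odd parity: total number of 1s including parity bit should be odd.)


Number of 1s in data: 3
Parity bit: 0

0


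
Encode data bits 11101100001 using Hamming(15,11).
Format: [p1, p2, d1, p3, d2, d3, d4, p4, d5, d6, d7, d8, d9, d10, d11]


Parity bits: p1=0, p2=0, p3=1, p4=1

001111011100001


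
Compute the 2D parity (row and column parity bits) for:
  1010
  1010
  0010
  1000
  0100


Row parities: 00111
Column parities: 1110

Row P: 00111, Col P: 1110, Corner: 1


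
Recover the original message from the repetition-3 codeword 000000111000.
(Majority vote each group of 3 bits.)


Groups: 000, 000, 111, 000
Majority votes: 0010

0010


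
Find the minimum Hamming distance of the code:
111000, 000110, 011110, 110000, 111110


Comparing all pairs, minimum distance: 1
Can detect 0 errors, correct 0 errors

1


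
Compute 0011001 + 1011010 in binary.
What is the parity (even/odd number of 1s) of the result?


0011001 = 25
1011010 = 90
Sum = 115 = 1110011
1s count = 5

odd parity (5 ones in 1110011)


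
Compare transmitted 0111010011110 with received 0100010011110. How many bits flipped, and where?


XOR: 0011000000000

2 error(s) at position(s): 2, 3


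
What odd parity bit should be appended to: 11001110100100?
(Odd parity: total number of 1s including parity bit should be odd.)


Number of 1s in data: 7
Parity bit: 0

0


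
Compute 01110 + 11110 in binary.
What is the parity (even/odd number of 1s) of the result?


01110 = 14
11110 = 30
Sum = 44 = 101100
1s count = 3

odd parity (3 ones in 101100)


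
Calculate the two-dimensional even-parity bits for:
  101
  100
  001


Row parities: 011
Column parities: 000

Row P: 011, Col P: 000, Corner: 0


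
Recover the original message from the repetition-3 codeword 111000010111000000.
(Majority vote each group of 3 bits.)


Groups: 111, 000, 010, 111, 000, 000
Majority votes: 100100

100100


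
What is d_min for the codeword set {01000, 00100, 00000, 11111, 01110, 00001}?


Comparing all pairs, minimum distance: 1
Can detect 0 errors, correct 0 errors

1


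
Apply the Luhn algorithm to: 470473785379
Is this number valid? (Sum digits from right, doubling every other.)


Luhn sum = 58
58 mod 10 = 8

Invalid (Luhn sum mod 10 = 8)


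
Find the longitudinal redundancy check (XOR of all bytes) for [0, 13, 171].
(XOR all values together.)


XOR chain: 0 ^ 13 ^ 171 = 166

166


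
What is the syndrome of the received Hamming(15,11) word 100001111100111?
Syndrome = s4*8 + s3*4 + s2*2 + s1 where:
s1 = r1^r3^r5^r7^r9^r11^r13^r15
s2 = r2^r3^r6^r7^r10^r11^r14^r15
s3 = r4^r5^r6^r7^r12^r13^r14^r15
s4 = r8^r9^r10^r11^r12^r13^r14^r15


s1=1, s2=1, s3=1, s4=0

Syndrome = 7 (error at position 7)


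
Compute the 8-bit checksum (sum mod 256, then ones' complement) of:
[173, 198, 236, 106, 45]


Sum = 758 mod 256 = 246
Complement = 9

9


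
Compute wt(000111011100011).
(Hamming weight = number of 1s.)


Counting 1s in 000111011100011

8


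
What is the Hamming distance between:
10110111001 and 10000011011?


XOR: 00110100010
Count of 1s: 4

4


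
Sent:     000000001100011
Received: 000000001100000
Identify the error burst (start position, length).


XOR: 000000000000011

Burst at position 13, length 2


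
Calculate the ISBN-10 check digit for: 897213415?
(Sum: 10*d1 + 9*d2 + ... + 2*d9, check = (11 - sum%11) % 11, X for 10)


Weighted sum: 281
281 mod 11 = 6

Check digit: 5


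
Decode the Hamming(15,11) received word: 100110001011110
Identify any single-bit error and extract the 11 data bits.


Syndrome = 13: error at position 13

Data: 01001011010 (corrected bit 13)


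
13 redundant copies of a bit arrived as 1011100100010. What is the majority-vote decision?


Ones: 6 out of 13
Threshold: 7

0 (6/13 voted 1)


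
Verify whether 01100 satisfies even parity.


Number of 1s: 2

Yes, parity is correct (2 ones)


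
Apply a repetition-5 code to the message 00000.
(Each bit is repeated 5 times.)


Each bit -> 5 copies

0000000000000000000000000


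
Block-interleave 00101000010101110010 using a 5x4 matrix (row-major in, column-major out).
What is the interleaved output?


Matrix:
  0010
  1000
  0101
  0111
  0010
Read columns: 01000001101001100110

01000001101001100110


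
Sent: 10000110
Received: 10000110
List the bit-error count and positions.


XOR: 00000000

0 errors (received matches sent)


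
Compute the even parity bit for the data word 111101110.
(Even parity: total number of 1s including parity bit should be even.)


Number of 1s in data: 7
Parity bit: 1

1


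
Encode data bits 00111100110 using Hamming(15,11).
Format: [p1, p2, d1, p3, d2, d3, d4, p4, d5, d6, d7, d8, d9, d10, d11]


Parity bits: p1=1, p2=0, p3=0, p4=0

100001101100110


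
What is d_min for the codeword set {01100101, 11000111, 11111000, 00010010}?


Comparing all pairs, minimum distance: 3
Can detect 2 errors, correct 1 errors

3


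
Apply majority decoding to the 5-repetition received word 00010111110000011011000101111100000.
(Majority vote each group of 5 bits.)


Groups: 00010, 11111, 00000, 11011, 00010, 11111, 00000
Majority votes: 0101010

0101010


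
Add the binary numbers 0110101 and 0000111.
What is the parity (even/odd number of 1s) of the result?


0110101 = 53
0000111 = 7
Sum = 60 = 111100
1s count = 4

even parity (4 ones in 111100)


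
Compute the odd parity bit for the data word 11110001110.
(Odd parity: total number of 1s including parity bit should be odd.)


Number of 1s in data: 7
Parity bit: 0

0


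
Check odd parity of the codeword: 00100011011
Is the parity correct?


Number of 1s: 5

Yes, parity is correct (5 ones)


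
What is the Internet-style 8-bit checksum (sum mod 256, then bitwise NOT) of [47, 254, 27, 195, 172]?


Sum = 695 mod 256 = 183
Complement = 72

72


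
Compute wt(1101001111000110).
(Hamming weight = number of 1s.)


Counting 1s in 1101001111000110

9


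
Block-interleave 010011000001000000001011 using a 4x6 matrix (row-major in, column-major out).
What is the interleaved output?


Matrix:
  010011
  000001
  000000
  001011
Read columns: 000010000001000010011101

000010000001000010011101


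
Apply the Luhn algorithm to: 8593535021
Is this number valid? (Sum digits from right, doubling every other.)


Luhn sum = 34
34 mod 10 = 4

Invalid (Luhn sum mod 10 = 4)


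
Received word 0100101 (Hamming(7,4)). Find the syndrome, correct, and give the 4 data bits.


Syndrome = 0: no error detected

Data: 0101 (no errors)


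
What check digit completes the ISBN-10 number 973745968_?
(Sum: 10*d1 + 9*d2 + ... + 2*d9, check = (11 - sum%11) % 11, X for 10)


Weighted sum: 345
345 mod 11 = 4

Check digit: 7


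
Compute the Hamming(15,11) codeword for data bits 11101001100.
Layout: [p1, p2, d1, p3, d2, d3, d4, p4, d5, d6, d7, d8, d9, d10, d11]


Parity bits: p1=0, p2=0, p3=0, p4=1

001011011001100


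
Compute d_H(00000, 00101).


XOR: 00101
Count of 1s: 2

2


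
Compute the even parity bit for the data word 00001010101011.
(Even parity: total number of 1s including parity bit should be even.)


Number of 1s in data: 6
Parity bit: 0

0


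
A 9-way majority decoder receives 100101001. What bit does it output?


Ones: 4 out of 9
Threshold: 5

0 (4/9 voted 1)


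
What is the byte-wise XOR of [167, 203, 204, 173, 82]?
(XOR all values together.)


XOR chain: 167 ^ 203 ^ 204 ^ 173 ^ 82 = 95

95


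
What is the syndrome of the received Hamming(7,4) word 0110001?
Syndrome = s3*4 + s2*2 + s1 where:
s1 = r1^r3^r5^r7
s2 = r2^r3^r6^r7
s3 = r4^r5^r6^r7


s1=0, s2=1, s3=1

Syndrome = 6 (error at position 6)


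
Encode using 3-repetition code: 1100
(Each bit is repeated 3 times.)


Each bit -> 3 copies

111111000000


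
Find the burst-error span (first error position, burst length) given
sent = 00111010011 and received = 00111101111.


XOR: 00000111100

Burst at position 5, length 4


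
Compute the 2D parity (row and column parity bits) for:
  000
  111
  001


Row parities: 011
Column parities: 110

Row P: 011, Col P: 110, Corner: 0


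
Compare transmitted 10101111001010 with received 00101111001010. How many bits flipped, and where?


XOR: 10000000000000

1 error(s) at position(s): 0


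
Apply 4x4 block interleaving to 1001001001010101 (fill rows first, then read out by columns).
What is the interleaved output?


Matrix:
  1001
  0010
  0101
  0101
Read columns: 1000001101001011

1000001101001011


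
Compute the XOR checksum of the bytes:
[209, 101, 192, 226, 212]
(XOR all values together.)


XOR chain: 209 ^ 101 ^ 192 ^ 226 ^ 212 = 66

66


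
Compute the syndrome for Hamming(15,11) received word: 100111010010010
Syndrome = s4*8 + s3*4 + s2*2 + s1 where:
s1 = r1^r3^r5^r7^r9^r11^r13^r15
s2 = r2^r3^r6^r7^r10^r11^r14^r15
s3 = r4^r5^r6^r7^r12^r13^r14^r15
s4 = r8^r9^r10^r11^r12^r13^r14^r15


s1=1, s2=1, s3=0, s4=1

Syndrome = 11 (error at position 11)


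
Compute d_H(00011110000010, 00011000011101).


XOR: 00000110011111
Count of 1s: 7

7


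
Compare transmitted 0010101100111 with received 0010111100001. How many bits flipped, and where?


XOR: 0000010000110

3 error(s) at position(s): 5, 10, 11


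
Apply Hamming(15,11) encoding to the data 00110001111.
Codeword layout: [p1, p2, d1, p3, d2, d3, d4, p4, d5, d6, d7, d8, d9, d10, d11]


Parity bits: p1=1, p2=0, p3=0, p4=0

100001100001111


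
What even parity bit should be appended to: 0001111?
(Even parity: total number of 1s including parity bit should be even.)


Number of 1s in data: 4
Parity bit: 0

0


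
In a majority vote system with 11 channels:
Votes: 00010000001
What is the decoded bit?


Ones: 2 out of 11
Threshold: 6

0 (2/11 voted 1)


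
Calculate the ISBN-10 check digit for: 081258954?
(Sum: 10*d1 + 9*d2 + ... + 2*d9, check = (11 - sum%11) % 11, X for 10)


Weighted sum: 223
223 mod 11 = 3

Check digit: 8


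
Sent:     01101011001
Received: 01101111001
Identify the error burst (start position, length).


XOR: 00000100000

Burst at position 5, length 1


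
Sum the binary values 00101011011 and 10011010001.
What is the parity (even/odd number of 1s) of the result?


00101011011 = 347
10011010001 = 1233
Sum = 1580 = 11000101100
1s count = 5

odd parity (5 ones in 11000101100)


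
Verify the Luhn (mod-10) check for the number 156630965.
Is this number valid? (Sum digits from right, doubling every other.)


Luhn sum = 31
31 mod 10 = 1

Invalid (Luhn sum mod 10 = 1)


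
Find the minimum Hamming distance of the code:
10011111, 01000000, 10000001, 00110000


Comparing all pairs, minimum distance: 3
Can detect 2 errors, correct 1 errors

3


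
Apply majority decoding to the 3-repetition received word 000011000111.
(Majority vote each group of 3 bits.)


Groups: 000, 011, 000, 111
Majority votes: 0101

0101


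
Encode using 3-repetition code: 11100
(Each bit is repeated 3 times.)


Each bit -> 3 copies

111111111000000


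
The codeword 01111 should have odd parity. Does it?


Number of 1s: 4

No, parity error (4 ones)


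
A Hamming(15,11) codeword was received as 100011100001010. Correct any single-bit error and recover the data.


Syndrome = 7: error at position 7

Data: 01100001010 (corrected bit 7)


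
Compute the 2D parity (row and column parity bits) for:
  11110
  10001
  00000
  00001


Row parities: 0001
Column parities: 01110

Row P: 0001, Col P: 01110, Corner: 1


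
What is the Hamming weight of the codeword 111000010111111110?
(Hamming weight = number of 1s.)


Counting 1s in 111000010111111110

12


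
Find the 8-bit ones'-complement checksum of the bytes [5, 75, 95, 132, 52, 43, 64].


Sum = 466 mod 256 = 210
Complement = 45

45


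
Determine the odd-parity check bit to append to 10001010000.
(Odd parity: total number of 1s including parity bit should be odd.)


Number of 1s in data: 3
Parity bit: 0

0


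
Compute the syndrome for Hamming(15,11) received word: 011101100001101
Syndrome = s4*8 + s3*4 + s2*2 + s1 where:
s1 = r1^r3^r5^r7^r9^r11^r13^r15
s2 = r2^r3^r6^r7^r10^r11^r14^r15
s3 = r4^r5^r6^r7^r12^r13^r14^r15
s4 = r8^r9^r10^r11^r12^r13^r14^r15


s1=0, s2=1, s3=0, s4=1

Syndrome = 10 (error at position 10)


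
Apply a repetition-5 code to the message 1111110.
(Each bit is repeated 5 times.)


Each bit -> 5 copies

11111111111111111111111111111100000


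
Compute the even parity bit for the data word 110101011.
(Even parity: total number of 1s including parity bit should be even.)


Number of 1s in data: 6
Parity bit: 0

0


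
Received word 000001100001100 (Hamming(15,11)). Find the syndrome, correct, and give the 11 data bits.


Syndrome = 0: no error detected

Data: 00110001100 (no errors)


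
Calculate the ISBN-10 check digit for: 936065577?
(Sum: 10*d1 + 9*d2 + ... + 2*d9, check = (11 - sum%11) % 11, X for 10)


Weighted sum: 281
281 mod 11 = 6

Check digit: 5


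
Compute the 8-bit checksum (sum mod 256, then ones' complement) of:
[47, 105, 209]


Sum = 361 mod 256 = 105
Complement = 150

150


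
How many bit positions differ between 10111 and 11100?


XOR: 01011
Count of 1s: 3

3


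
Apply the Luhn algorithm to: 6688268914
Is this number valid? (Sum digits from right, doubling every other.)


Luhn sum = 56
56 mod 10 = 6

Invalid (Luhn sum mod 10 = 6)


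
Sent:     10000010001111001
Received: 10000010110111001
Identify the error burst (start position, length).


XOR: 00000000111000000

Burst at position 8, length 3


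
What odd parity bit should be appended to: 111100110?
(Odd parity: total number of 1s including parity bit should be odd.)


Number of 1s in data: 6
Parity bit: 1

1


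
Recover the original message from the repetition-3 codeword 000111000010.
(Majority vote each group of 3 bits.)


Groups: 000, 111, 000, 010
Majority votes: 0100

0100


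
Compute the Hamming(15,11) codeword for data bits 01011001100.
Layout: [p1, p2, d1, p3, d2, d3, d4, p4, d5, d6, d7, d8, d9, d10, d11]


Parity bits: p1=0, p2=1, p3=0, p4=1

010010111001100


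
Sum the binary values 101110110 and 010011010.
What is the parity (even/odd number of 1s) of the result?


101110110 = 374
010011010 = 154
Sum = 528 = 1000010000
1s count = 2

even parity (2 ones in 1000010000)


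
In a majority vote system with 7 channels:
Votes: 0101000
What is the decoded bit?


Ones: 2 out of 7
Threshold: 4

0 (2/7 voted 1)


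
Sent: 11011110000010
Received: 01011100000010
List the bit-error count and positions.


XOR: 10000010000000

2 error(s) at position(s): 0, 6


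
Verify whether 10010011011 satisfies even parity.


Number of 1s: 6

Yes, parity is correct (6 ones)


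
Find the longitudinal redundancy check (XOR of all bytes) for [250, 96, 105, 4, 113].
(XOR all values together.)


XOR chain: 250 ^ 96 ^ 105 ^ 4 ^ 113 = 134

134


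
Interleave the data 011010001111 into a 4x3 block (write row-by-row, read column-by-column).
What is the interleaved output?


Matrix:
  011
  010
  001
  111
Read columns: 000111011011

000111011011


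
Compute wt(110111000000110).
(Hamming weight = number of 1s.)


Counting 1s in 110111000000110

7


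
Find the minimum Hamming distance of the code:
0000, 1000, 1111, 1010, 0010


Comparing all pairs, minimum distance: 1
Can detect 0 errors, correct 0 errors

1


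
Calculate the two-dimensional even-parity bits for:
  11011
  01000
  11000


Row parities: 010
Column parities: 01011

Row P: 010, Col P: 01011, Corner: 1


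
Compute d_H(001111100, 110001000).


XOR: 111110100
Count of 1s: 6

6


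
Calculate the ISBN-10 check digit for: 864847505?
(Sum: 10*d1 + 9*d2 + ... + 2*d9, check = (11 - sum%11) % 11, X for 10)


Weighted sum: 311
311 mod 11 = 3

Check digit: 8


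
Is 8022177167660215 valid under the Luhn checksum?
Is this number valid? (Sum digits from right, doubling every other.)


Luhn sum = 56
56 mod 10 = 6

Invalid (Luhn sum mod 10 = 6)


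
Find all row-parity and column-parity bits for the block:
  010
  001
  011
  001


Row parities: 1101
Column parities: 001

Row P: 1101, Col P: 001, Corner: 1


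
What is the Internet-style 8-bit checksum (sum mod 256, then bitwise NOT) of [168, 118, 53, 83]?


Sum = 422 mod 256 = 166
Complement = 89

89


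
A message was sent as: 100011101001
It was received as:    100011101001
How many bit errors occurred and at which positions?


XOR: 000000000000

0 errors (received matches sent)


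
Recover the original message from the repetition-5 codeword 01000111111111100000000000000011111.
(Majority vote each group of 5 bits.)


Groups: 01000, 11111, 11111, 00000, 00000, 00000, 11111
Majority votes: 0110001

0110001


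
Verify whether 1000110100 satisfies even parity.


Number of 1s: 4

Yes, parity is correct (4 ones)


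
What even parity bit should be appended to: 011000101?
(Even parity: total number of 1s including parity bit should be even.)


Number of 1s in data: 4
Parity bit: 0

0


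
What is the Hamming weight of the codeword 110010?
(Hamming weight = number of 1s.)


Counting 1s in 110010

3


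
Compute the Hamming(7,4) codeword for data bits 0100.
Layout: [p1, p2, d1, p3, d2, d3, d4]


Parity bits: p1=1, p2=0, p3=1

1001100


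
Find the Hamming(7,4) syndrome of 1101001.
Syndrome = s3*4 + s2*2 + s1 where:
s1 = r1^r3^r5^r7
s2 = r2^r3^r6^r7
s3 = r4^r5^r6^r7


s1=0, s2=0, s3=0

Syndrome = 0 (no error)


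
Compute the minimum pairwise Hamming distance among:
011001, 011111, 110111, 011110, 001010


Comparing all pairs, minimum distance: 1
Can detect 0 errors, correct 0 errors

1


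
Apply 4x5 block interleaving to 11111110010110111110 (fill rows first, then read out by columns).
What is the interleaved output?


Matrix:
  11111
  11001
  01101
  11110
Read columns: 11011111101110011110

11011111101110011110


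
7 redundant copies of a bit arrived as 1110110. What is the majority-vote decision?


Ones: 5 out of 7
Threshold: 4

1 (5/7 voted 1)


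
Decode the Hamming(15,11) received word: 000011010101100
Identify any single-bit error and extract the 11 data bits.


Syndrome = 0: no error detected

Data: 01100101100 (no errors)


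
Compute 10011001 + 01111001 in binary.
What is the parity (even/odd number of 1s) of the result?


10011001 = 153
01111001 = 121
Sum = 274 = 100010010
1s count = 3

odd parity (3 ones in 100010010)


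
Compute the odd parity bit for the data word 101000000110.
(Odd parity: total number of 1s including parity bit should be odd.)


Number of 1s in data: 4
Parity bit: 1

1


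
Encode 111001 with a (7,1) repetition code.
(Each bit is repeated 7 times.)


Each bit -> 7 copies

111111111111111111111000000000000001111111


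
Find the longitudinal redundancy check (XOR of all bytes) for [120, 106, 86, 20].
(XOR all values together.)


XOR chain: 120 ^ 106 ^ 86 ^ 20 = 80

80


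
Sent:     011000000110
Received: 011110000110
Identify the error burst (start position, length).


XOR: 000110000000

Burst at position 3, length 2


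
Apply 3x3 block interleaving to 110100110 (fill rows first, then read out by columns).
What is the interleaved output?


Matrix:
  110
  100
  110
Read columns: 111101000

111101000


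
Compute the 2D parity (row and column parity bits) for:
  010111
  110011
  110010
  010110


Row parities: 0011
Column parities: 000000

Row P: 0011, Col P: 000000, Corner: 0


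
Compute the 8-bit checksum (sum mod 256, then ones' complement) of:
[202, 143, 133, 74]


Sum = 552 mod 256 = 40
Complement = 215

215


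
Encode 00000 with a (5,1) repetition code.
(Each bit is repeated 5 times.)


Each bit -> 5 copies

0000000000000000000000000


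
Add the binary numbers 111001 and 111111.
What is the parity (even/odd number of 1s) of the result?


111001 = 57
111111 = 63
Sum = 120 = 1111000
1s count = 4

even parity (4 ones in 1111000)


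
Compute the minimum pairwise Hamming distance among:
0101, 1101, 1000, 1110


Comparing all pairs, minimum distance: 1
Can detect 0 errors, correct 0 errors

1


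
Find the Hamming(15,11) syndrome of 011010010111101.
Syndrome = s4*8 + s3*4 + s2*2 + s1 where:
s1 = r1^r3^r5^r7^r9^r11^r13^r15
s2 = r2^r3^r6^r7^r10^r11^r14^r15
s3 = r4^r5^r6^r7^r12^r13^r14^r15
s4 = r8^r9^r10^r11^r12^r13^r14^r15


s1=1, s2=1, s3=0, s4=0

Syndrome = 3 (error at position 3)


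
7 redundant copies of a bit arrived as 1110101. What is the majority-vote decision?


Ones: 5 out of 7
Threshold: 4

1 (5/7 voted 1)


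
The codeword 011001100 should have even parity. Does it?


Number of 1s: 4

Yes, parity is correct (4 ones)


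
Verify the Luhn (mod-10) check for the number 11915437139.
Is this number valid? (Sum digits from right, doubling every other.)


Luhn sum = 51
51 mod 10 = 1

Invalid (Luhn sum mod 10 = 1)


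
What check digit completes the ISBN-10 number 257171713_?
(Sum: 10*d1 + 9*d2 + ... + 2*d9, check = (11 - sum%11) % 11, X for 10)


Weighted sum: 212
212 mod 11 = 3

Check digit: 8


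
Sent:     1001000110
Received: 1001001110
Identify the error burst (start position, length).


XOR: 0000001000

Burst at position 6, length 1


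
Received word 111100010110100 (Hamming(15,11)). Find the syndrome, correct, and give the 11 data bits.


Syndrome = 0: no error detected

Data: 10000110100 (no errors)


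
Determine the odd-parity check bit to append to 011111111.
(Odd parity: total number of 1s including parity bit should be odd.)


Number of 1s in data: 8
Parity bit: 1

1


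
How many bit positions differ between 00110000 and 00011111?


XOR: 00101111
Count of 1s: 5

5


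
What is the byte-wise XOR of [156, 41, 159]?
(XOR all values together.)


XOR chain: 156 ^ 41 ^ 159 = 42

42


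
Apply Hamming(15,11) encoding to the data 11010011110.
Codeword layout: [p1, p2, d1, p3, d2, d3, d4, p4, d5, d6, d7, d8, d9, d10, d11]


Parity bits: p1=1, p2=0, p3=1, p4=0

101110100011110


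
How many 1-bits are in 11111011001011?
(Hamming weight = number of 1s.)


Counting 1s in 11111011001011

10


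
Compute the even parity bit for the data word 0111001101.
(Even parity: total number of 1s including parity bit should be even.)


Number of 1s in data: 6
Parity bit: 0

0


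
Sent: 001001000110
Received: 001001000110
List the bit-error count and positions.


XOR: 000000000000

0 errors (received matches sent)
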